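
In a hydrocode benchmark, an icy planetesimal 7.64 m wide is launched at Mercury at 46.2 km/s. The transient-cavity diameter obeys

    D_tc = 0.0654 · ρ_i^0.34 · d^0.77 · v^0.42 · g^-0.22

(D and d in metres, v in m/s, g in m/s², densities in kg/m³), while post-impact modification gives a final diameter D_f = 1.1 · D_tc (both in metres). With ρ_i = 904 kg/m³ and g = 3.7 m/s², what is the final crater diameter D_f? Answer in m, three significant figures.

D_f ≈ 238 m

v = 46200 m/s.
ρ_i^0.34 = 904^0.34 = 10.12
d^0.77 = 7.64^0.77 = 4.786
v^0.42 = 46200^0.42 = 91.02
g^-0.22 = 3.7^-0.22 = 0.7499
D_tc = 0.0654 × 10.12 × 4.786 × 91.02 × 0.7499 = 216.2 m
D_f = 1.1 × 216.2 = 237.8 m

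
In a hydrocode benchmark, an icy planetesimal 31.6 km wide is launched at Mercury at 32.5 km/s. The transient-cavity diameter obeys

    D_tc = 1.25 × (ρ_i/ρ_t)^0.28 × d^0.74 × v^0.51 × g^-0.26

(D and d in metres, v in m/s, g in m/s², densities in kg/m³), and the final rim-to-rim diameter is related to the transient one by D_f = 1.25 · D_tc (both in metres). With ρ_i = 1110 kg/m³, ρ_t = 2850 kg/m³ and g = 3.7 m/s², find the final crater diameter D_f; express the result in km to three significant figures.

D_f ≈ 365 km

In SI: d = 31600 m, v = 32500 m/s.
(ρ_i/ρ_t)^0.28 = (1110/2850)^0.28 = 0.7680
d^0.74 = 31600^0.74 = 2137
v^0.51 = 32500^0.51 = 200.0
g^-0.26 = 3.7^-0.26 = 0.7117
D_tc = 1.25 × 0.7680 × 2137 × 200.0 × 0.7117 = 2.920 × 10^5 m
D_f = 1.25 × 2.920 × 10^5 = 3.650 × 10^5 m
     = 365.0 km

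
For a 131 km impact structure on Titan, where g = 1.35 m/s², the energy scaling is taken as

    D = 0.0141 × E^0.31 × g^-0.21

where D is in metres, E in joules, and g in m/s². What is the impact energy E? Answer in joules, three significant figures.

Rearranging: E = [D / (0.0141 · g^-0.21)]^(1/0.31).
D = 131000 m.
g^-0.21 = 1.35^-0.21 = 0.9389
D / (0.0141 × 0.9389) = 131000 / (0.01324) = 9.894 × 10^6
E = (9.894 × 10^6)^3.2258 = 3.678 × 10^22 J

E ≈ 3.68 × 10^22 J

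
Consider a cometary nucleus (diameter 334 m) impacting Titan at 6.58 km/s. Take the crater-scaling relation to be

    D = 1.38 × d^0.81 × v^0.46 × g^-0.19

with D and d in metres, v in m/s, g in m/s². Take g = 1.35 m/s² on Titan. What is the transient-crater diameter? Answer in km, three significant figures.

In SI units: v = 6580 m/s.
d^0.81 = 334^0.81 = 110.7
v^0.46 = 6580^0.46 = 57.07
g^-0.19 = 1.35^-0.19 = 0.9446
D = 1.38 × 110.7 × 57.07 × 0.9446 = 8235 m
   = 8.235 km

D ≈ 8.24 km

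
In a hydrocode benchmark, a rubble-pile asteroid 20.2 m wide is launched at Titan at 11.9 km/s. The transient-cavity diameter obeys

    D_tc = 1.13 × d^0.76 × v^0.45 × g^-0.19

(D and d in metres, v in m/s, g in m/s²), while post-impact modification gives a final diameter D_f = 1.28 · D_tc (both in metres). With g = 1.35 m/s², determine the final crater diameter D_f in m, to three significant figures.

v = 11900 m/s.
d^0.76 = 20.2^0.76 = 9.819
v^0.45 = 11900^0.45 = 68.23
g^-0.19 = 1.35^-0.19 = 0.9446
D_tc = 1.13 × 9.819 × 68.23 × 0.9446 = 715.1 m
D_f = 1.28 × 715.1 = 915.3 m

D_f ≈ 915 m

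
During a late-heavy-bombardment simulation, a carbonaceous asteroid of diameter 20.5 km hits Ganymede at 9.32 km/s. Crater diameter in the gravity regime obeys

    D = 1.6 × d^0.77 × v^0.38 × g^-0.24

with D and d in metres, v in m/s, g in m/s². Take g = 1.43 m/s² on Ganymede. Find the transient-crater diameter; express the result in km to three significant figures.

In SI units: d = 20500 m, v = 9320 m/s.
d^0.77 = 20500^0.77 = 2090
v^0.38 = 9320^0.38 = 32.24
g^-0.24 = 1.43^-0.24 = 0.9177
D = 1.6 × 2090 × 32.24 × 0.9177 = 98938 m
   = 98.94 km

D ≈ 98.9 km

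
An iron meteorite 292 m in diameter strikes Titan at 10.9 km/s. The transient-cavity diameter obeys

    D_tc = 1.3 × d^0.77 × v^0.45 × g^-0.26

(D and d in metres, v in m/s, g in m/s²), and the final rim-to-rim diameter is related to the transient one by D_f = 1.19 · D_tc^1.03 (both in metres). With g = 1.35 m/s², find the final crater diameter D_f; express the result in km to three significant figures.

v = 10900 m/s.
d^0.77 = 292^0.77 = 79.13
v^0.45 = 10900^0.45 = 65.59
g^-0.26 = 1.35^-0.26 = 0.9249
D_tc = 1.3 × 79.13 × 65.59 × 0.9249 = 6240 m
D_f = 1.19 × (6240)^1.03 = 9651 m
     = 9.651 km

D_f ≈ 9.65 km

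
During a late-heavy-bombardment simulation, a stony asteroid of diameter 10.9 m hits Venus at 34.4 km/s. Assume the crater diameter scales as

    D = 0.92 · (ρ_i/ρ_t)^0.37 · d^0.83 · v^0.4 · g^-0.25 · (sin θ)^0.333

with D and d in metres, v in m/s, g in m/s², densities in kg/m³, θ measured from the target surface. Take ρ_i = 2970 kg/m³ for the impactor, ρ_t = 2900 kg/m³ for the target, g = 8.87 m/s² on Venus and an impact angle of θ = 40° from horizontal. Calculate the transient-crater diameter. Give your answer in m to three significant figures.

D ≈ 220 m

In SI units: v = 34400 m/s.
(ρ_i/ρ_t)^0.37 = (2970/2900)^0.37 = 1.009
d^0.83 = 10.9^0.83 = 7.262
v^0.4 = 34400^0.4 = 65.26
g^-0.25 = 8.87^-0.25 = 0.5795
(sin 40°)^0.333 = 0.6428^0.333 = 0.8632
D = 0.92 × 1.009 × 7.262 × 65.26 × 0.5795 × 0.8632 = 220.1 m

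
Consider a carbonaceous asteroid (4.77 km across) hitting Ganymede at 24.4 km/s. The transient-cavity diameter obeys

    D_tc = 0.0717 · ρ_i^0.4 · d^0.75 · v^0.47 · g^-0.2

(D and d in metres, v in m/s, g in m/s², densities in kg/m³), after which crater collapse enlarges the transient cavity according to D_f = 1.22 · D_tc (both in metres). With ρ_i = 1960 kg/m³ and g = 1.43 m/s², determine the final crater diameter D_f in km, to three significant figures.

In SI: d = 4770 m, v = 24400 m/s.
ρ_i^0.4 = 1960^0.4 = 20.74
d^0.75 = 4770^0.75 = 574.0
v^0.47 = 24400^0.47 = 115.4
g^-0.2 = 1.43^-0.2 = 0.9310
D_tc = 0.0717 × 20.74 × 574.0 × 115.4 × 0.9310 = 91710 m
D_f = 1.22 × 91710 = 1.119 × 10^5 m
     = 111.9 km

D_f ≈ 112 km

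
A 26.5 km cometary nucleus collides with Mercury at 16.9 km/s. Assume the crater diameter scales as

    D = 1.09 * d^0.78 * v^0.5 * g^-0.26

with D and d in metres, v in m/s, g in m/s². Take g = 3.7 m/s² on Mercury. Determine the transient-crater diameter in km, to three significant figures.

D ≈ 284 km

In SI units: d = 26500 m, v = 16900 m/s.
d^0.78 = 26500^0.78 = 2819
v^0.5 = 16900^0.5 = 130.0
g^-0.26 = 3.7^-0.26 = 0.7117
D = 1.09 × 2819 × 130.0 × 0.7117 = 2.843 × 10^5 m
   = 284.3 km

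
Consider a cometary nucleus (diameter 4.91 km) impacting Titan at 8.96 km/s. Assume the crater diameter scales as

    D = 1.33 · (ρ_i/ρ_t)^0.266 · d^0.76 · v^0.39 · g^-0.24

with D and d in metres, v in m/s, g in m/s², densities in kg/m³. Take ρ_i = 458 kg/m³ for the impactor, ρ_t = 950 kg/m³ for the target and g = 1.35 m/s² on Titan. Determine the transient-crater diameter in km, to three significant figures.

D ≈ 22.6 km

In SI units: d = 4910 m, v = 8960 m/s.
(ρ_i/ρ_t)^0.266 = (458/950)^0.266 = 0.8236
d^0.76 = 4910^0.76 = 638.6
v^0.39 = 8960^0.39 = 34.79
g^-0.24 = 1.35^-0.24 = 0.9305
D = 1.33 × 0.8236 × 638.6 × 34.79 × 0.9305 = 22645 m
   = 22.64 km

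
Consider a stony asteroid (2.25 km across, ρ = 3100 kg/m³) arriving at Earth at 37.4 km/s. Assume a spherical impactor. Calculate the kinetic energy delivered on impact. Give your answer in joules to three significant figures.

d = 2250 m; v = 37400 m/s.
Mass m = (π/6) ρ d³ = (π/6) × 3100 × (2250)³ = 1.849 × 10^13 kg
E = ½ m v² = 0.5 × 1.849 × 10^13 × (37400)² = 1.293 × 10^22 J

E ≈ 1.29 × 10^22 J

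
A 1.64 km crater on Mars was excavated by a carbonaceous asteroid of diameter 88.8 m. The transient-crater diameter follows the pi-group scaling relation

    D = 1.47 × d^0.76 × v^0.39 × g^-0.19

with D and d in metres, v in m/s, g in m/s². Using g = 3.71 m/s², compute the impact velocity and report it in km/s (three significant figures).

v ≈ 19.7 km/s

Rearranging for v: v = [D / (1.47 · 88.8^0.76 · 3.71^-0.19)]^(1/0.39).
D = 1640 m.
88.8^0.76 = 30.25
3.71^-0.19 = 0.7795
Denominator = 1.47 × 30.25 × 0.7795 = 34.66
D / 34.66 = 1640 / 34.66 = 47.32
v = 47.32^(1/0.39) = 47.32^2.5641 = 19723 m/s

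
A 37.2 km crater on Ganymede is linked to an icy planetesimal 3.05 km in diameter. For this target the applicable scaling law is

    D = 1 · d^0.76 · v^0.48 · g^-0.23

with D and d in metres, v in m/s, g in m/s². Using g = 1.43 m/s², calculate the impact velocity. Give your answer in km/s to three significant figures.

v ≈ 12.0 km/s

Rearranging for v: v = [D / (1 · 3050^0.76 · 1.43^-0.23)]^(1/0.48).
D = 37200 m.
3050^0.76 = 444.7
1.43^-0.23 = 0.9210
Denominator = 1 × 444.7 × 0.9210 = 409.6
D / 409.6 = 37200 / 409.6 = 90.82
v = 90.82^(1/0.48) = 90.82^2.0833 = 12008 m/s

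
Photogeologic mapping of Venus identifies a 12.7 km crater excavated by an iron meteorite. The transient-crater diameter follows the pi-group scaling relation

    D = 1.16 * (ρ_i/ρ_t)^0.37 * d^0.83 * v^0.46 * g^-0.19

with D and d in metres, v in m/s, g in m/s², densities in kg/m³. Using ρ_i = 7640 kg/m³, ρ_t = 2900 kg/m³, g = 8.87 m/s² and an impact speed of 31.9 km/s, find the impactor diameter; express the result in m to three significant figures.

d ≈ 251 m

Rearranging for d: d = [D / (1.16 · (7640/2900)^0.37 · 31900^0.46 · 8.87^-0.19)]^(1/0.83).
D = 12700 m.
(7640/2900)^0.37 = 1.431
31900^0.46 = 118.0
8.87^-0.19 = 0.6605
Denominator = 1.16 × 1.431 × 118.0 × 0.6605 = 129.4
D / 129.4 = 12700 / 129.4 = 98.15
d = 98.15^(1/0.83) = 98.15^1.2048 = 251.1 m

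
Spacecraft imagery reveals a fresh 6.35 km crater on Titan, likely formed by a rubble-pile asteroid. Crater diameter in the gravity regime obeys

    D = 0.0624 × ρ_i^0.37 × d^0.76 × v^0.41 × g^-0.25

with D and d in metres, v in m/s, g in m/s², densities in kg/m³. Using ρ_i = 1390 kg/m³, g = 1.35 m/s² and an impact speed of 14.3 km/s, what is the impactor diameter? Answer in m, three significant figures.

d ≈ 724 m

Rearranging for d: d = [D / (0.0624 · 1390^0.37 · 14300^0.41 · 1.35^-0.25)]^(1/0.76).
D = 6350 m.
1390^0.37 = 14.55
14300^0.41 = 50.55
1.35^-0.25 = 0.9277
Denominator = 0.0624 × 14.55 × 50.55 × 0.9277 = 42.58
D / 42.58 = 6350 / 42.58 = 149.1
d = 149.1^(1/0.76) = 149.1^1.3158 = 724.2 m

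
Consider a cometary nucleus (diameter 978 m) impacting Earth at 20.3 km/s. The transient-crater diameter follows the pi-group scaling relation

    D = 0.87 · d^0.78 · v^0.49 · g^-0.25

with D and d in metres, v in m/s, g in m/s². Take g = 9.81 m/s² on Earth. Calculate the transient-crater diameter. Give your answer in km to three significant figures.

D ≈ 13.6 km

In SI units: v = 20300 m/s.
d^0.78 = 978^0.78 = 215.0
v^0.49 = 20300^0.49 = 129.0
g^-0.25 = 9.81^-0.25 = 0.5650
D = 0.87 × 215.0 × 129.0 × 0.5650 = 13633 m
   = 13.63 km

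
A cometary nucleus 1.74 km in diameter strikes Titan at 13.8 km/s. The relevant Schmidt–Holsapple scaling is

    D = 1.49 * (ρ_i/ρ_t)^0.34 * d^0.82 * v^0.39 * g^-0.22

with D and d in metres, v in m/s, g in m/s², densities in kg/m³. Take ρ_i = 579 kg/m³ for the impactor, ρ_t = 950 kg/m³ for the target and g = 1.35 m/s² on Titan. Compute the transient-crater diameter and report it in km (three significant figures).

D ≈ 22.0 km

In SI units: d = 1740 m, v = 13800 m/s.
(ρ_i/ρ_t)^0.34 = (579/950)^0.34 = 0.8451
d^0.82 = 1740^0.82 = 454.2
v^0.39 = 13800^0.39 = 41.17
g^-0.22 = 1.35^-0.22 = 0.9361
D = 1.49 × 0.8451 × 454.2 × 41.17 × 0.9361 = 22042 m
   = 22.04 km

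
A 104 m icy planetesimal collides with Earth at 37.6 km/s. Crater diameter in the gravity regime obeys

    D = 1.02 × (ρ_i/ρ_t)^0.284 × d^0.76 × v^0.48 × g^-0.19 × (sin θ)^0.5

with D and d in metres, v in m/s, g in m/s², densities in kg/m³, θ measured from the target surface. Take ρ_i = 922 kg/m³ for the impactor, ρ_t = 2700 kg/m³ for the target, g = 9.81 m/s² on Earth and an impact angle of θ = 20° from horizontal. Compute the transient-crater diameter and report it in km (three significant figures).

In SI units: v = 37600 m/s.
(ρ_i/ρ_t)^0.284 = (922/2700)^0.284 = 0.7370
d^0.76 = 104^0.76 = 34.11
v^0.48 = 37600^0.48 = 157.1
g^-0.19 = 9.81^-0.19 = 0.6480
(sin 20°)^0.5 = 0.3420^0.5 = 0.5848
D = 1.02 × 0.7370 × 34.11 × 157.1 × 0.6480 × 0.5848 = 1527 m
   = 1.527 km

D ≈ 1.53 km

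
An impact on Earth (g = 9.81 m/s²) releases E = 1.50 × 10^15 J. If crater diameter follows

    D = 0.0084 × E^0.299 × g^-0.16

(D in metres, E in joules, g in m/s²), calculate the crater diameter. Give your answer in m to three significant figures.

D ≈ 201 m

E^0.299 = (1.50 × 10^15)^0.299 = 3.449 × 10^4
g^-0.16 = 9.81^-0.16 = 0.6940
D = 0.0084 × 3.449 × 10^4 × 0.6940 = 201.1 m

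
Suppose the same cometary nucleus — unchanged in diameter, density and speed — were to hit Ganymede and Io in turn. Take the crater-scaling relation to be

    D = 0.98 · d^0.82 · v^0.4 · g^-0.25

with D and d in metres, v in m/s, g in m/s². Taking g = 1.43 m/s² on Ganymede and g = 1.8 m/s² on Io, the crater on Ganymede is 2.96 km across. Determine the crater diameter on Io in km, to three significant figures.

All impactor-dependent factors cancel in the ratio, leaving D_Io/D_Ganymede = (g_Io/g_Ganymede)^-0.25.
(1.8/1.43)^-0.25 = 1.259^-0.25 = 0.9440
D_Io = 0.9440 × 2.96 km = 2.79 km

D ≈ 2.79 km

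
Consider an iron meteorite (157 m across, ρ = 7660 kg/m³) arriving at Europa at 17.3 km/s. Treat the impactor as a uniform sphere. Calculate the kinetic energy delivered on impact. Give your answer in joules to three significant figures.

v = 17300 m/s.
Mass m = (π/6) ρ d³ = (π/6) × 7660 × (157)³ = 1.552 × 10^10 kg
E = ½ m v² = 0.5 × 1.552 × 10^10 × (17300)² = 2.322 × 10^18 J

E ≈ 2.32 × 10^18 J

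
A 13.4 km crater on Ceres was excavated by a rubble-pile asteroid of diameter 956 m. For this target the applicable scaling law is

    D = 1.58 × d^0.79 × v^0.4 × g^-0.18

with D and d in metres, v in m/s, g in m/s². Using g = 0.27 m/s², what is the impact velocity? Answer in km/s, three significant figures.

v ≈ 4.77 km/s

Rearranging for v: v = [D / (1.58 · 956^0.79 · 0.27^-0.18)]^(1/0.4).
D = 13400 m.
956^0.79 = 226.2
0.27^-0.18 = 1.266
Denominator = 1.58 × 226.2 × 1.266 = 452.5
D / 452.5 = 13400 / 452.5 = 29.61
v = 29.61^(1/0.4) = 29.61^2.5 = 4771 m/s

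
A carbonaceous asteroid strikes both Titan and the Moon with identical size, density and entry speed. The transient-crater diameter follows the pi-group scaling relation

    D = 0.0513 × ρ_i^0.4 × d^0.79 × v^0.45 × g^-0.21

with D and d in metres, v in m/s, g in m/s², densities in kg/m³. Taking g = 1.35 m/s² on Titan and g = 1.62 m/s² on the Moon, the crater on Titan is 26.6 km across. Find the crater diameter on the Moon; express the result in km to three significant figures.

D ≈ 25.6 km

All impactor-dependent factors cancel in the ratio, leaving D_Moon/D_Titan = (g_Moon/g_Titan)^-0.21.
(1.62/1.35)^-0.21 = 1.200^-0.21 = 0.9624
D_Moon = 0.9624 × 26.6 km = 25.6 km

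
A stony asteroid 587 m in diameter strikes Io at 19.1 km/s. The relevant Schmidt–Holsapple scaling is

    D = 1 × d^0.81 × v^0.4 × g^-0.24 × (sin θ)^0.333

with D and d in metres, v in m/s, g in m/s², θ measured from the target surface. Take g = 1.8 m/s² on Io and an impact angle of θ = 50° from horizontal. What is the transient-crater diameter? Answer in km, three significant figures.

In SI units: v = 19100 m/s.
d^0.81 = 587^0.81 = 174.8
v^0.4 = 19100^0.4 = 51.57
g^-0.24 = 1.8^-0.24 = 0.8684
(sin 50°)^0.333 = 0.7660^0.333 = 0.9151
D = 1 × 174.8 × 51.57 × 0.8684 × 0.9151 = 7164 m
   = 7.164 km

D ≈ 7.16 km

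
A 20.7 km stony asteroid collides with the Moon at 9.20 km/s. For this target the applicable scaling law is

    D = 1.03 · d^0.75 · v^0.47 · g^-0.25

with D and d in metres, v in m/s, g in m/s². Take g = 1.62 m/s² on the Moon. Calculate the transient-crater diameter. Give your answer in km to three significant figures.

D ≈ 115 km

In SI units: d = 20700 m, v = 9200 m/s.
d^0.75 = 20700^0.75 = 1726
v^0.47 = 9200^0.47 = 72.94
g^-0.25 = 1.62^-0.25 = 0.8864
D = 1.03 × 1726 × 72.94 × 0.8864 = 1.149 × 10^5 m
   = 114.9 km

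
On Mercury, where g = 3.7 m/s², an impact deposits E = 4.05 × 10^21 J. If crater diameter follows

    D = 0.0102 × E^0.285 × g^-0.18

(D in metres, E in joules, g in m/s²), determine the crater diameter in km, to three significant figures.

D ≈ 11.6 km

E^0.285 = (4.05 × 10^21)^0.285 = 1.439 × 10^6
g^-0.18 = 3.7^-0.18 = 0.7902
D = 0.0102 × 1.439 × 10^6 × 0.7902 = 11598 m
   = 11.60 km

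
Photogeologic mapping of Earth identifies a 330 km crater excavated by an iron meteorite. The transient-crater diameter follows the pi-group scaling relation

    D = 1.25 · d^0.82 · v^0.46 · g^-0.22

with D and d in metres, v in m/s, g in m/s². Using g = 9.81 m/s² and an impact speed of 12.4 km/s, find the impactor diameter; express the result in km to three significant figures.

Rearranging for d: d = [D / (1.25 · 12400^0.46 · 9.81^-0.22)]^(1/0.82).
D = 330000 m.
12400^0.46 = 76.38
9.81^-0.22 = 0.6051
Denominator = 1.25 × 76.38 × 0.6051 = 57.77
D / 57.77 = 330000 / 57.77 = 5712
d = 5712^(1/0.82) = 5712^1.2195 = 38142 m

d ≈ 38.1 km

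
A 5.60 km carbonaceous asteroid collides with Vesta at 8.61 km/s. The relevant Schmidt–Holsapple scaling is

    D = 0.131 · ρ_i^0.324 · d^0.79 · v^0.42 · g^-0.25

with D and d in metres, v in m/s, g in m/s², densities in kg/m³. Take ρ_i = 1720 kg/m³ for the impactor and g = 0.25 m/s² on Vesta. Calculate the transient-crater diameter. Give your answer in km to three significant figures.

In SI units: d = 5600 m, v = 8610 m/s.
ρ_i^0.324 = 1720^0.324 = 11.18
d^0.79 = 5600^0.79 = 914.3
v^0.42 = 8610^0.42 = 44.95
g^-0.25 = 0.25^-0.25 = 1.414
D = 0.131 × 11.18 × 914.3 × 44.95 × 1.414 = 85110 m
   = 85.11 km

D ≈ 85.1 km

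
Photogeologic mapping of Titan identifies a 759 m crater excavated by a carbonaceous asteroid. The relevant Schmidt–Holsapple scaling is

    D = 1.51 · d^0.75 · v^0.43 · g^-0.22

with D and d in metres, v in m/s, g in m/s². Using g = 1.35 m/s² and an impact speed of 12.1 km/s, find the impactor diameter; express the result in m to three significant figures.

Rearranging for d: d = [D / (1.51 · 12100^0.43 · 1.35^-0.22)]^(1/0.75).
12100^0.43 = 56.96
1.35^-0.22 = 0.9361
Denominator = 1.51 × 56.96 × 0.9361 = 80.51
D / 80.51 = 759 / 80.51 = 9.427
d = 9.427^(1/0.75) = 9.427^1.3333 = 19.91 m

d ≈ 19.9 m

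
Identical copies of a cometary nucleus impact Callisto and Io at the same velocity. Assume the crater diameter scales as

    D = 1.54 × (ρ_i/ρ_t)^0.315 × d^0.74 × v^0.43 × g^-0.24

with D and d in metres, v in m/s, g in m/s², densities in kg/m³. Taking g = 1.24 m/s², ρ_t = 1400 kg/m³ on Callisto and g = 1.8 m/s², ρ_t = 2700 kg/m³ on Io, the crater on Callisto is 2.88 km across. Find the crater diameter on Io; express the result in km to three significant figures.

D ≈ 2.14 km

The impactor-only factors (d, v, ρ_i) cancel in the ratio, leaving D_Io/D_Callisto = (g_Io/g_Callisto)^-0.24 · (ρ_t,Callisto/ρ_t,Io)^0.315.
(1.8/1.24)^-0.24 = 1.452^-0.24 = 0.9144
(1400/2700)^0.315 = 0.5185^0.315 = 0.8131
Ratio = 0.9144 × 0.8131 = 0.7435
D_Io = 0.7435 × 2.88 km = 2.14 km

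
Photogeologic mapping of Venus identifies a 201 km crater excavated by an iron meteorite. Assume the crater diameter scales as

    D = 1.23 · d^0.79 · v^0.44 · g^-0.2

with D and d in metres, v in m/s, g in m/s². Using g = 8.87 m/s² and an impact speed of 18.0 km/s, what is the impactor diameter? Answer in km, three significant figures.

d ≈ 29.4 km

Rearranging for d: d = [D / (1.23 · 18000^0.44 · 8.87^-0.2)]^(1/0.79).
D = 201000 m.
18000^0.44 = 74.53
8.87^-0.2 = 0.6463
Denominator = 1.23 × 74.53 × 0.6463 = 59.25
D / 59.25 = 201000 / 59.25 = 3392
d = 3392^(1/0.79) = 3392^1.2658 = 29434 m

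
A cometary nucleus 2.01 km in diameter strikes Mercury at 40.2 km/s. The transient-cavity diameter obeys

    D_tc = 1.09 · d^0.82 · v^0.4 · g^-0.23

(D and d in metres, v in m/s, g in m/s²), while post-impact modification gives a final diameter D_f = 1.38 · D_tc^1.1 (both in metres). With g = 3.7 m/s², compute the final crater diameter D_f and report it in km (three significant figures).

In SI: d = 2010 m, v = 40200 m/s.
d^0.82 = 2010^0.82 = 511.2
v^0.4 = 40200^0.4 = 69.45
g^-0.23 = 3.7^-0.23 = 0.7401
D_tc = 1.09 × 511.2 × 69.45 × 0.7401 = 28640 m
D_f = 1.38 × (28640)^1.1 = 1.103 × 10^5 m
     = 110.3 km

D_f ≈ 110 km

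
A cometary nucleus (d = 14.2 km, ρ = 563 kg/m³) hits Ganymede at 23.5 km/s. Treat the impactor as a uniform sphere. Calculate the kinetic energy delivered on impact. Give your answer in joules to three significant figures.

E ≈ 2.33 × 10^23 J

d = 14200 m; v = 23500 m/s.
Mass m = (π/6) ρ d³ = (π/6) × 563 × (14200)³ = 8.441 × 10^14 kg
E = ½ m v² = 0.5 × 8.441 × 10^14 × (23500)² = 2.331 × 10^23 J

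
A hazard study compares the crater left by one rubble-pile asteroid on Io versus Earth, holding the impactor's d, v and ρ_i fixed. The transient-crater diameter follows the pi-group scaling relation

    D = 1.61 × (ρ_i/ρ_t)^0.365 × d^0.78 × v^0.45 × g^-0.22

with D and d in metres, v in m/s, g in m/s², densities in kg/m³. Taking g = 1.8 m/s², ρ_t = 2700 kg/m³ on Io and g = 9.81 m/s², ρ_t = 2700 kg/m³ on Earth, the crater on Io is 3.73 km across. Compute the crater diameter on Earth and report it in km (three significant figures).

D ≈ 2.57 km

The impactor-only factors (d, v, ρ_i) cancel in the ratio, leaving D_Earth/D_Io = (g_Earth/g_Io)^-0.22 · (ρ_t,Io/ρ_t,Earth)^0.365.
(9.81/1.8)^-0.22 = 5.450^-0.22 = 0.6886
(2700/2700)^0.365 = 1.000^0.365 = 1.000
Ratio = 0.6886 × 1.000 = 0.6886
D_Earth = 0.6886 × 3.73 km = 2.57 km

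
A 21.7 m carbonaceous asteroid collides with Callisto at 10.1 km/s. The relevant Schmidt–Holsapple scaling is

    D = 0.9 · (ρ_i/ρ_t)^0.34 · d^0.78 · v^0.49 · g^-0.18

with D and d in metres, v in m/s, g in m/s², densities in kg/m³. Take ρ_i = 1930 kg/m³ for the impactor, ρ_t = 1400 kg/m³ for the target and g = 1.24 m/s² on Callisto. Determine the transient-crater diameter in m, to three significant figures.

In SI units: v = 10100 m/s.
(ρ_i/ρ_t)^0.34 = (1930/1400)^0.34 = 1.115
d^0.78 = 21.7^0.78 = 11.03
v^0.49 = 10100^0.49 = 91.65
g^-0.18 = 1.24^-0.18 = 0.9620
D = 0.9 × 1.115 × 11.03 × 91.65 × 0.9620 = 975.9 m

D ≈ 976 m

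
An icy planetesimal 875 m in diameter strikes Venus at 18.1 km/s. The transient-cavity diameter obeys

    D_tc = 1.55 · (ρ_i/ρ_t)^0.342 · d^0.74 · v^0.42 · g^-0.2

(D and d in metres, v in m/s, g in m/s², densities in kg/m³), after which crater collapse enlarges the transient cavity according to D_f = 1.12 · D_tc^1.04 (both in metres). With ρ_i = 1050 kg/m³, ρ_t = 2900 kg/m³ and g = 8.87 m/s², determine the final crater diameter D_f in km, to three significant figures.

v = 18100 m/s.
(ρ_i/ρ_t)^0.342 = (1050/2900)^0.342 = 0.7065
d^0.74 = 875^0.74 = 150.3
v^0.42 = 18100^0.42 = 61.41
g^-0.2 = 8.87^-0.2 = 0.6463
D_tc = 1.55 × 0.7065 × 150.3 × 61.41 × 0.6463 = 6532 m
D_f = 1.12 × (6532)^1.04 = 10396 m
     = 10.40 km

D_f ≈ 10.4 km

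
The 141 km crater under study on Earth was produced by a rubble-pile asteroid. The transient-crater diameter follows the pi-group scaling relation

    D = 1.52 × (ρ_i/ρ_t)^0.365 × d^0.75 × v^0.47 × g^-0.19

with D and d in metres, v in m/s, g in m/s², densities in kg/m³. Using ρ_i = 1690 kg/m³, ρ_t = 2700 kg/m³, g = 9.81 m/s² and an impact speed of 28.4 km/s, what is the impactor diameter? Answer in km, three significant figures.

Rearranging for d: d = [D / (1.52 · (1690/2700)^0.365 · 28400^0.47 · 9.81^-0.19)]^(1/0.75).
D = 141000 m.
(1690/2700)^0.365 = 0.8428
28400^0.47 = 123.9
9.81^-0.19 = 0.6480
Denominator = 1.52 × 0.8428 × 123.9 × 0.6480 = 102.9
D / 102.9 = 141000 / 102.9 = 1370
d = 1370^(1/0.75) = 1370^1.3333 = 15212 m

d ≈ 15.2 km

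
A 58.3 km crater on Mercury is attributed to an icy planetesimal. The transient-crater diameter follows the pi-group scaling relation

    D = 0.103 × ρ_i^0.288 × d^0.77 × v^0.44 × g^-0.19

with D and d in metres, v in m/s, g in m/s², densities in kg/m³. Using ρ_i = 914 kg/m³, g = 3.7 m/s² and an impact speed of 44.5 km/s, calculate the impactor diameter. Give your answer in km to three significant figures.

Rearranging for d: d = [D / (0.103 · 914^0.288 · 44500^0.44 · 3.7^-0.19)]^(1/0.77).
D = 58300 m.
914^0.288 = 7.124
44500^0.44 = 111.0
3.7^-0.19 = 0.7799
Denominator = 0.103 × 7.124 × 111.0 × 0.7799 = 63.52
D / 63.52 = 58300 / 63.52 = 917.8
d = 917.8^(1/0.77) = 917.8^1.2987 = 7042 m

d ≈ 7.04 km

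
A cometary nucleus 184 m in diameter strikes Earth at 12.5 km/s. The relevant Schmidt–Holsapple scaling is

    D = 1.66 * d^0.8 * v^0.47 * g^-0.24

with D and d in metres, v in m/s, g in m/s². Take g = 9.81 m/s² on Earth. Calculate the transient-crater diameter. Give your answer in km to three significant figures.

D ≈ 5.24 km

In SI units: v = 12500 m/s.
d^0.8 = 184^0.8 = 64.84
v^0.47 = 12500^0.47 = 84.25
g^-0.24 = 9.81^-0.24 = 0.5781
D = 1.66 × 64.84 × 84.25 × 0.5781 = 5242 m
   = 5.242 km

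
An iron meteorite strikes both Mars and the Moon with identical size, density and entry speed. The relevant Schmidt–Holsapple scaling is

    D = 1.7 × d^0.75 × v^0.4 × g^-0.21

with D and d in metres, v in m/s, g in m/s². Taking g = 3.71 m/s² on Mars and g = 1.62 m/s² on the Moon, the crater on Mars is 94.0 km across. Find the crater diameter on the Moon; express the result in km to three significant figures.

D ≈ 112 km

All impactor-dependent factors cancel in the ratio, leaving D_Moon/D_Mars = (g_Moon/g_Mars)^-0.21.
(1.62/3.71)^-0.21 = 0.4367^-0.21 = 1.190
D_Moon = 1.190 × 94.0 km = 112 km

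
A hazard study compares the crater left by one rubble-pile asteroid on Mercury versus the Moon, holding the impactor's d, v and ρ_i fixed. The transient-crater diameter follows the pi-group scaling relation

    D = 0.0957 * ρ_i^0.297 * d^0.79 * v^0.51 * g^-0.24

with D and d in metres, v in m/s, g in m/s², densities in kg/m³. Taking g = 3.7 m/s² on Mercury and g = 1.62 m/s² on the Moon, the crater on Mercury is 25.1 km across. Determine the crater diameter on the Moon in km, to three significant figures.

All impactor-dependent factors cancel in the ratio, leaving D_Moon/D_Mercury = (g_Moon/g_Mercury)^-0.24.
(1.62/3.7)^-0.24 = 0.4378^-0.24 = 1.219
D_Moon = 1.219 × 25.1 km = 30.6 km

D ≈ 30.6 km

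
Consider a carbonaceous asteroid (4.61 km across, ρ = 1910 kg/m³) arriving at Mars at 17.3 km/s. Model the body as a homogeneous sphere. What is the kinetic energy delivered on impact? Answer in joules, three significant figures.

d = 4610 m; v = 17300 m/s.
Mass m = (π/6) ρ d³ = (π/6) × 1910 × (4610)³ = 9.798 × 10^13 kg
E = ½ m v² = 0.5 × 9.798 × 10^13 × (17300)² = 1.466 × 10^22 J

E ≈ 1.47 × 10^22 J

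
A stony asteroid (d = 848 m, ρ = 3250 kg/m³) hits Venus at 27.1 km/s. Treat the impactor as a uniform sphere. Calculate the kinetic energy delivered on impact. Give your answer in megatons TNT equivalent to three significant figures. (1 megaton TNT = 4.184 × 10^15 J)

E ≈ 91100 Mt TNT

v = 27100 m/s.
Mass m = (π/6) ρ d³ = (π/6) × 3250 × (848)³ = 1.038 × 10^12 kg
E = ½ m v² = 0.5 × 1.038 × 10^12 × (27100)² = 3.812 × 10^20 J
   = 3.812 × 10^20 / 4.184×10^15 = 91109 Mt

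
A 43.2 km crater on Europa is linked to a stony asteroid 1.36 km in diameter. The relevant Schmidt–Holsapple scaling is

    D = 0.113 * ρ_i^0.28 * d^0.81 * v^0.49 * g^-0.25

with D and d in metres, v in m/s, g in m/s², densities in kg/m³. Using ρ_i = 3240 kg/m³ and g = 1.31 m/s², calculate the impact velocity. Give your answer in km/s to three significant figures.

v ≈ 18.5 km/s

Rearranging for v: v = [D / (0.113 · 3240^0.28 · 1360^0.81 · 1.31^-0.25)]^(1/0.49).
D = 43200 m.
3240^0.28 = 9.615
1360^0.81 = 345.3
1.31^-0.25 = 0.9347
Denominator = 0.113 × 9.615 × 345.3 × 0.9347 = 350.7
D / 350.7 = 43200 / 350.7 = 123.2
v = 123.2^(1/0.49) = 123.2^2.0408 = 18472 m/s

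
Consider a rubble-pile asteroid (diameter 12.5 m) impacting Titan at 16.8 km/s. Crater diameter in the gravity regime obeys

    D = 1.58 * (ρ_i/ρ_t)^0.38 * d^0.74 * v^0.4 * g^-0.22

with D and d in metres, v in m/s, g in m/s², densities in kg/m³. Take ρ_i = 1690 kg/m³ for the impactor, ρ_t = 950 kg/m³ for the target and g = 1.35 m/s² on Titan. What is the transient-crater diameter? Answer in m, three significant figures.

In SI units: v = 16800 m/s.
(ρ_i/ρ_t)^0.38 = (1690/950)^0.38 = 1.245
d^0.74 = 12.5^0.74 = 6.482
v^0.4 = 16800^0.4 = 48.99
g^-0.22 = 1.35^-0.22 = 0.9361
D = 1.58 × 1.245 × 6.482 × 48.99 × 0.9361 = 584.7 m

D ≈ 585 m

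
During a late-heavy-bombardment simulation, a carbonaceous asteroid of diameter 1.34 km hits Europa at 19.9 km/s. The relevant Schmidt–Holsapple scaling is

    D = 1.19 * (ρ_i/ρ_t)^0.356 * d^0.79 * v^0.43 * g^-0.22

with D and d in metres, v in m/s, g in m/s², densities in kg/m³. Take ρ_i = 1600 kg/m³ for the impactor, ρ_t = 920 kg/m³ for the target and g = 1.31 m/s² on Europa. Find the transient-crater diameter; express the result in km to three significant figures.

In SI units: d = 1340 m, v = 19900 m/s.
(ρ_i/ρ_t)^0.356 = (1600/920)^0.356 = 1.218
d^0.79 = 1340^0.79 = 295.4
v^0.43 = 19900^0.43 = 70.55
g^-0.22 = 1.31^-0.22 = 0.9423
D = 1.19 × 1.218 × 295.4 × 70.55 × 0.9423 = 28464 m
   = 28.46 km

D ≈ 28.5 km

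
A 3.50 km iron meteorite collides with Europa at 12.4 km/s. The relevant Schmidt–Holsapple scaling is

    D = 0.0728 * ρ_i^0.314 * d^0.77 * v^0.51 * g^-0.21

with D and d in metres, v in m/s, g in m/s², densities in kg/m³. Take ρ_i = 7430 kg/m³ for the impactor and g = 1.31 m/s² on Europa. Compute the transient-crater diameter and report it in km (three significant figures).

D ≈ 74.1 km

In SI units: d = 3500 m, v = 12400 m/s.
ρ_i^0.314 = 7430^0.314 = 16.42
d^0.77 = 3500^0.77 = 535.7
v^0.51 = 12400^0.51 = 122.4
g^-0.21 = 1.31^-0.21 = 0.9449
D = 0.0728 × 16.42 × 535.7 × 122.4 × 0.9449 = 74062 m
   = 74.06 km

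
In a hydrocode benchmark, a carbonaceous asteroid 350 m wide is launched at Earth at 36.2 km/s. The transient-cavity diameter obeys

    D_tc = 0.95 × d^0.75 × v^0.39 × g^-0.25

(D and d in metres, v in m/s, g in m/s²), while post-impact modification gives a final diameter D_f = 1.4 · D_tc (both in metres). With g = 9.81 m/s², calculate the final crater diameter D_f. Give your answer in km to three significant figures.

v = 36200 m/s.
d^0.75 = 350^0.75 = 80.92
v^0.39 = 36200^0.39 = 59.96
g^-0.25 = 9.81^-0.25 = 0.5650
D_tc = 0.95 × 80.92 × 59.96 × 0.5650 = 2604 m
D_f = 1.4 × 2604 = 3646 m
     = 3.646 km

D_f ≈ 3.65 km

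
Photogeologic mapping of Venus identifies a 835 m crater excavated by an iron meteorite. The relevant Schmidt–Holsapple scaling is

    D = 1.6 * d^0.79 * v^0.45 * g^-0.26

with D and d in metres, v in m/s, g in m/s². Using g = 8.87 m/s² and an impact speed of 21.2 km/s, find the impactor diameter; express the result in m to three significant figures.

Rearranging for d: d = [D / (1.6 · 21200^0.45 · 8.87^-0.26)]^(1/0.79).
21200^0.45 = 88.48
8.87^-0.26 = 0.5669
Denominator = 1.6 × 88.48 × 0.5669 = 80.25
D / 80.25 = 835 / 80.25 = 10.40
d = 10.40^(1/0.79) = 10.40^1.2658 = 19.38 m

d ≈ 19.4 m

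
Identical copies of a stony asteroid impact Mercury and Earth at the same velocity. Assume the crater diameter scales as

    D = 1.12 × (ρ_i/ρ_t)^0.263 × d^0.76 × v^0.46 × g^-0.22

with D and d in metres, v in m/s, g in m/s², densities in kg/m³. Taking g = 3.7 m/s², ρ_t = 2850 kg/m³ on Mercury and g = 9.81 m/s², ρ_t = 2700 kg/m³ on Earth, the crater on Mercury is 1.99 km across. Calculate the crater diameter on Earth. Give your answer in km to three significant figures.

D ≈ 1.63 km

The impactor-only factors (d, v, ρ_i) cancel in the ratio, leaving D_Earth/D_Mercury = (g_Earth/g_Mercury)^-0.22 · (ρ_t,Mercury/ρ_t,Earth)^0.263.
(9.81/3.7)^-0.22 = 2.651^-0.22 = 0.8070
(2850/2700)^0.263 = 1.056^0.263 = 1.014
Ratio = 0.8070 × 1.014 = 0.8183
D_Earth = 0.8183 × 1.99 km = 1.63 km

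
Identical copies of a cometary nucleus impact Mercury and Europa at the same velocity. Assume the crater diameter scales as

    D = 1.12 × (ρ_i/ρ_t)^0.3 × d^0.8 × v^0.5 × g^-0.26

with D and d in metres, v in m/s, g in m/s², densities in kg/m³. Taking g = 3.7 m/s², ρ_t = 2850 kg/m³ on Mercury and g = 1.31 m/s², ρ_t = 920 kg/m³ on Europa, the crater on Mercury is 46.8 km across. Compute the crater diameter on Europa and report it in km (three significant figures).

The impactor-only factors (d, v, ρ_i) cancel in the ratio, leaving D_Europa/D_Mercury = (g_Europa/g_Mercury)^-0.26 · (ρ_t,Mercury/ρ_t,Europa)^0.3.
(1.31/3.7)^-0.26 = 0.3541^-0.26 = 1.310
(2850/920)^0.3 = 3.098^0.3 = 1.404
Ratio = 1.310 × 1.404 = 1.839
D_Europa = 1.839 × 46.8 km = 86.1 km

D ≈ 86.1 km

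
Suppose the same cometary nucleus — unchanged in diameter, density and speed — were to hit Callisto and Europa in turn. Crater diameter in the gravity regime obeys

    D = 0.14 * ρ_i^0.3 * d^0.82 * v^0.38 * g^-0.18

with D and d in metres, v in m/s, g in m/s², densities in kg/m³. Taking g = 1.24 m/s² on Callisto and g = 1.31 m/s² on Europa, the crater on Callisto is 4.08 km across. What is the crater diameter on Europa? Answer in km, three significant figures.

All impactor-dependent factors cancel in the ratio, leaving D_Europa/D_Callisto = (g_Europa/g_Callisto)^-0.18.
(1.31/1.24)^-0.18 = 1.056^-0.18 = 0.9902
D_Europa = 0.9902 × 4.08 km = 4.04 km

D ≈ 4.04 km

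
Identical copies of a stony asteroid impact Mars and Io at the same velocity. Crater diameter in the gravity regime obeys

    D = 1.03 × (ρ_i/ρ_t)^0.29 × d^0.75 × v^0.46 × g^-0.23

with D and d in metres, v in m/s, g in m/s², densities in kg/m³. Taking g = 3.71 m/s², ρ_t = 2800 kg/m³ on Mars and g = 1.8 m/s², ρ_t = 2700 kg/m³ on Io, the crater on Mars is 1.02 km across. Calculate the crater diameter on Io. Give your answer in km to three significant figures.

D ≈ 1.22 km

The impactor-only factors (d, v, ρ_i) cancel in the ratio, leaving D_Io/D_Mars = (g_Io/g_Mars)^-0.23 · (ρ_t,Mars/ρ_t,Io)^0.29.
(1.8/3.71)^-0.23 = 0.4852^-0.23 = 1.181
(2800/2700)^0.29 = 1.037^0.29 = 1.011
Ratio = 1.181 × 1.011 = 1.194
D_Io = 1.194 × 1.02 km = 1.22 km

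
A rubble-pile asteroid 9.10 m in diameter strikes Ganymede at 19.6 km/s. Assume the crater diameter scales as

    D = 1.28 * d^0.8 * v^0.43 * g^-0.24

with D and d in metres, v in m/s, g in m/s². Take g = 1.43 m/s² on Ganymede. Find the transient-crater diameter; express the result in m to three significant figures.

In SI units: v = 19600 m/s.
d^0.8 = 9.1^0.8 = 5.851
v^0.43 = 19600^0.43 = 70.09
g^-0.24 = 1.43^-0.24 = 0.9177
D = 1.28 × 5.851 × 70.09 × 0.9177 = 481.7 m

D ≈ 482 m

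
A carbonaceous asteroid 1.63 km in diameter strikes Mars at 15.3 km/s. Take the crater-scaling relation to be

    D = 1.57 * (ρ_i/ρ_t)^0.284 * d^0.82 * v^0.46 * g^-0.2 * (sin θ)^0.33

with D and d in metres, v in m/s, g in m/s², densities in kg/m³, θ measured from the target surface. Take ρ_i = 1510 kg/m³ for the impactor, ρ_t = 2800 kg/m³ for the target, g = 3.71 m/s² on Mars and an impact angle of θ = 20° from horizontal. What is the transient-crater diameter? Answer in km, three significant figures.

D ≈ 25.8 km

In SI units: d = 1630 m, v = 15300 m/s.
(ρ_i/ρ_t)^0.284 = (1510/2800)^0.284 = 0.8391
d^0.82 = 1630^0.82 = 430.5
v^0.46 = 15300^0.46 = 84.13
g^-0.2 = 3.71^-0.2 = 0.7694
(sin 20°)^0.33 = 0.3420^0.33 = 0.7018
D = 1.57 × 0.8391 × 430.5 × 84.13 × 0.7694 × 0.7018 = 25763 m
   = 25.76 km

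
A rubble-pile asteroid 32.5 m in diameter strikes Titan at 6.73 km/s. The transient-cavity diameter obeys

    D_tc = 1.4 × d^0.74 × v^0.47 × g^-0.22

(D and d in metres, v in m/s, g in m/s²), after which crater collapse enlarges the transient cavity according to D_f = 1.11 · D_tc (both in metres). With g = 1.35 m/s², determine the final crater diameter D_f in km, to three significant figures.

D_f ≈ 1.20 km

v = 6730 m/s.
d^0.74 = 32.5^0.74 = 13.15
v^0.47 = 6730^0.47 = 62.97
g^-0.22 = 1.35^-0.22 = 0.9361
D_tc = 1.4 × 13.15 × 62.97 × 0.9361 = 1085 m
D_f = 1.11 × 1085 = 1204 m
     = 1.204 km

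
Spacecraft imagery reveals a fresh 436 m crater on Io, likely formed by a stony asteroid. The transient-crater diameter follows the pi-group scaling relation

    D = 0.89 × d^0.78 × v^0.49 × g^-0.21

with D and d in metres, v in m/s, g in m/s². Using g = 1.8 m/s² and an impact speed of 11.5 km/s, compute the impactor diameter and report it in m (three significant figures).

Rearranging for d: d = [D / (0.89 · 11500^0.49 · 1.8^-0.21)]^(1/0.78).
11500^0.49 = 97.67
1.8^-0.21 = 0.8839
Denominator = 0.89 × 97.67 × 0.8839 = 76.83
D / 76.83 = 436 / 76.83 = 5.675
d = 5.675^(1/0.78) = 5.675^1.2821 = 9.261 m

d ≈ 9.26 m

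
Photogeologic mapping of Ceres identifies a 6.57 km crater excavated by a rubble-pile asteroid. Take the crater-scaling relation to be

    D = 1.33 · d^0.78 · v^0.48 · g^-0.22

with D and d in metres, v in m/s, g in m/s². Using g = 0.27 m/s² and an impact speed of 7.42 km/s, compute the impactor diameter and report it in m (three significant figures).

Rearranging for d: d = [D / (1.33 · 7420^0.48 · 0.27^-0.22)]^(1/0.78).
D = 6570 m.
7420^0.48 = 72.08
0.27^-0.22 = 1.334
Denominator = 1.33 × 72.08 × 1.334 = 127.9
D / 127.9 = 6570 / 127.9 = 51.37
d = 51.37^(1/0.78) = 51.37^1.2821 = 156.1 m

d ≈ 156 m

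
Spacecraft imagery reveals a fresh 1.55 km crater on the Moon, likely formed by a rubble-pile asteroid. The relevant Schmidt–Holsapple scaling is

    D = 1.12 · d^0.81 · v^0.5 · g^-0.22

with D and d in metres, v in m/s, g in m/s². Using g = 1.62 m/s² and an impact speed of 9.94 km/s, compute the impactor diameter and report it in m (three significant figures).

d ≈ 29.3 m

Rearranging for d: d = [D / (1.12 · 9940^0.5 · 1.62^-0.22)]^(1/0.81).
D = 1550 m.
9940^0.5 = 99.70
1.62^-0.22 = 0.8993
Denominator = 1.12 × 99.70 × 0.8993 = 100.4
D / 100.4 = 1550 / 100.4 = 15.44
d = 15.44^(1/0.81) = 15.44^1.2346 = 29.34 m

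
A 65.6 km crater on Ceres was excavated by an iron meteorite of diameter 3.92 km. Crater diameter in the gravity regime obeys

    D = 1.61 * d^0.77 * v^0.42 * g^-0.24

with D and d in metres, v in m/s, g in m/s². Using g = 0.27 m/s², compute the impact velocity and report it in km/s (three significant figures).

v ≈ 11.6 km/s

Rearranging for v: v = [D / (1.61 · 3920^0.77 · 0.27^-0.24)]^(1/0.42).
D = 65600 m.
3920^0.77 = 584.6
0.27^-0.24 = 1.369
Denominator = 1.61 × 584.6 × 1.369 = 1289
D / 1289 = 65600 / 1289 = 50.89
v = 50.89^(1/0.42) = 50.89^2.381 = 11574 m/s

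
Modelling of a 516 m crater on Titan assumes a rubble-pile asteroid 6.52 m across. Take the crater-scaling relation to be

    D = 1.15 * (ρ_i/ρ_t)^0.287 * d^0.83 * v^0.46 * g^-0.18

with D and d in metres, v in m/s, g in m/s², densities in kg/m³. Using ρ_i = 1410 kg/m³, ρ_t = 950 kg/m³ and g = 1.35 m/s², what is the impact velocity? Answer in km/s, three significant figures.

v ≈ 17.4 km/s

Rearranging for v: v = [D / (1.15 · (1410/950)^0.287 · 6.52^0.83 · 1.35^-0.18)]^(1/0.46).
(1410/950)^0.287 = 1.120
6.52^0.83 = 4.741
1.35^-0.18 = 0.9474
Denominator = 1.15 × 1.120 × 4.741 × 0.9474 = 5.785
D / 5.785 = 516 / 5.785 = 89.20
v = 89.20^(1/0.46) = 89.20^2.1739 = 17374 m/s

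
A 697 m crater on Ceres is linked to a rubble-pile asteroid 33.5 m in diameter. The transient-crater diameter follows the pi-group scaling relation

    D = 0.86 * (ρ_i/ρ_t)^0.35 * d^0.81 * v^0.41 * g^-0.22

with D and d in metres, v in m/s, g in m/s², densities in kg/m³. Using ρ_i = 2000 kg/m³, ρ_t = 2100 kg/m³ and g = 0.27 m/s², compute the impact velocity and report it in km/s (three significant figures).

Rearranging for v: v = [D / (0.86 · (2000/2100)^0.35 · 33.5^0.81 · 0.27^-0.22)]^(1/0.41).
(2000/2100)^0.35 = 0.9831
33.5^0.81 = 17.19
0.27^-0.22 = 1.334
Denominator = 0.86 × 0.9831 × 17.19 × 1.334 = 19.39
D / 19.39 = 697 / 19.39 = 35.95
v = 35.95^(1/0.41) = 35.95^2.439 = 6228 m/s

v ≈ 6.23 km/s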